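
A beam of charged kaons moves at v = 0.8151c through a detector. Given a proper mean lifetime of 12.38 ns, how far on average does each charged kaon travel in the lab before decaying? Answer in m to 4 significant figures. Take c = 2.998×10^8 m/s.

d ≈ 5.222 m

γ = 1/√(1 − 0.8151²) = 1.72616
Dilated lifetime: Δt = γτ₀ = 1.72616 × 12.38 ns = 21.3699 ns
d = vΔt = 0.8151c × 21.3699 ns = 2.44367×10^8 m/s × 2.13699×10^-8 s = 5.222 m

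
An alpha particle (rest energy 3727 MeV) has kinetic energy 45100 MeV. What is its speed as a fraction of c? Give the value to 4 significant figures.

γ = 1 + K/(m₀c²) = 1 + 45100/3727 = 13.1009
β = √(1 − 1/γ²) = 0.9971

β ≈ 0.9971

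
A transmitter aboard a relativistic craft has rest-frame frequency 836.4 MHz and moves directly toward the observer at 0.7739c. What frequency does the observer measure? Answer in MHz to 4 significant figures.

f_obs ≈ 2343 MHz

Relativistic Doppler: f_obs = f_src √((1+β)/(1−β))
= 836.4 × √(1.77390/0.226100) = 836.4 × 2.80101 = 2343 MHz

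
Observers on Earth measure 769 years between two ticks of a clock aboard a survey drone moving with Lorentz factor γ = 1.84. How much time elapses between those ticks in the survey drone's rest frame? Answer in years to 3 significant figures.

γ = 1.84 (given)
Proper time: τ₀ = Δt/γ = 769/1.84 = 418 years

τ₀ ≈ 418 years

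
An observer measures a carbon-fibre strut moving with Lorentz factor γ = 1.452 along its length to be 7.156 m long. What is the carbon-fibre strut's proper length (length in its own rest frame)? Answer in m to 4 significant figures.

L₀ ≈ 10.39 m

γ = 1.452 (given)
L₀ = γL = 1.452 × 7.156 = 10.39 m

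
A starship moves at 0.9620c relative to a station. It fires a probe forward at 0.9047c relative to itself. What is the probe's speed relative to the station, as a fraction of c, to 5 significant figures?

Relativistic velocity addition: u = (u' + v)/(1 + u'v/c²)
= (0.9047 + 0.9620)/(1 + 0.9047×0.9620) = 1.8667/1.870321 = 0.99806

u ≈ 0.99806c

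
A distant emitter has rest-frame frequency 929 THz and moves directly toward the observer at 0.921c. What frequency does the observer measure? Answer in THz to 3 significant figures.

Relativistic Doppler: f_obs = f_src √((1+β)/(1−β))
= 929 × √(1.9210/0.079000) = 929 × 4.9312 = 4580 THz

f_obs ≈ 4580 THz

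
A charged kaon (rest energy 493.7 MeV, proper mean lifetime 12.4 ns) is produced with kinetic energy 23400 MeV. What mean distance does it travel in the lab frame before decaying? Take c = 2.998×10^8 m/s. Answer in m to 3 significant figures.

d ≈ 180 m

γ = 1 + K/(m₀c²) = 1 + 23400/493.7 = 48.397
β = √(1 − 1/γ²) = 0.99979
Dilated lifetime: γτ₀ = 48.397 × 12.4 ns = 600.13 ns
d = βc·γτ₀ = 0.99979 × (2.998×10^8 m/s) × 6.0013×10^-7 s = 180 m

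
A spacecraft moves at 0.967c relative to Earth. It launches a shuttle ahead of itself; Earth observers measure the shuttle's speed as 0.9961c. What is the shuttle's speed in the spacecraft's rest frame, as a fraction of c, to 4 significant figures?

Inverse velocity addition: u' = (u − v)/(1 − uv/c²)
= (0.9961 − 0.967)/(1 − 0.9961×0.967) = 0.02910/0.0367713 = 0.7914

u' ≈ 0.7914c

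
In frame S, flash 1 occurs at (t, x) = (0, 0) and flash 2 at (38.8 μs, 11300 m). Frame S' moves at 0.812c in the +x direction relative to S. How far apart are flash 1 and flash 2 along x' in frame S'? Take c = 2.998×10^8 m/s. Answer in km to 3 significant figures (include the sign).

γ = 1/√(1 − 0.812²) = 1.7133
Δx' = γ(Δx − vΔt) = 1.7133 × (11300 m − 0.812×(2.998×10^8 m/s)×38.8×10^-6 s)
= 1.7133 × (1854.6 m) = 3.18 km

Δx' ≈ 3.18 km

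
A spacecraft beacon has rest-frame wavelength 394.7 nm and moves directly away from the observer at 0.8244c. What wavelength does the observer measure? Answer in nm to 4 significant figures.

Relativistic Doppler: λ_obs = λ_src √((1+β)/(1−β))
= 394.7 × √(1.82440/0.175600) = 394.7 × 3.22328 = 1272 nm

λ_obs ≈ 1272 nm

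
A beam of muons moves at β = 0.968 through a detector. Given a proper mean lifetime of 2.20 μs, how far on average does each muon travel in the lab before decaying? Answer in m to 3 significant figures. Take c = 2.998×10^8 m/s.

γ = 1/√(1 − 0.968²) = 3.9849
Dilated lifetime: Δt = γτ₀ = 3.9849 × 2.20 μs = 8.7667 μs
d = vΔt = 0.968c × 8.7667 μs = 2.9021×10^8 m/s × 8.7667×10^-6 s = 2540 m

d ≈ 2540 m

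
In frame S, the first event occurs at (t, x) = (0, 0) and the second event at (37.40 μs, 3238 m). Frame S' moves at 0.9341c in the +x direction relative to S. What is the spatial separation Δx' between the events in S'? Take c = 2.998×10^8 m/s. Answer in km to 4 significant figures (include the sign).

γ = 1/√(1 − 0.9341²) = 2.80103
Δx' = γ(Δx − vΔt) = 2.80103 × (3238 m − 0.9341×(2.998×10^8 m/s)×37.40×10^-6 s)
= 2.80103 × (-7235.61 m) = -20.27 km

Δx' ≈ -20.27 km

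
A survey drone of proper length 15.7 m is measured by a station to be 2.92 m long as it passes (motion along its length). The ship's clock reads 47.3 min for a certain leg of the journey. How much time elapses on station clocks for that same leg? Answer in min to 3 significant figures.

Δt ≈ 254 min

Length contraction ⇒ γ = L₀/L = 15.7/2.92 = 5.3767
Time dilation: Δt = γτ₀ = 5.3767 × 47.3 min = 254 min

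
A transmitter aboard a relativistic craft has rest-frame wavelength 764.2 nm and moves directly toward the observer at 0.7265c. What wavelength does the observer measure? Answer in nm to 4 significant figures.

λ_obs ≈ 304.2 nm

Relativistic Doppler: λ_obs = λ_src √((1−β)/(1+β))
= 764.2 × √(0.273500/1.72650) = 764.2 × 0.398011 = 304.2 nm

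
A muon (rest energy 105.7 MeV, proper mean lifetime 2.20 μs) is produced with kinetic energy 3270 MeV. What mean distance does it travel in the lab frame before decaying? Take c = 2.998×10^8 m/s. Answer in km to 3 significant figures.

d ≈ 21.1 km

γ = 1 + K/(m₀c²) = 1 + 3270/105.7 = 31.937
β = √(1 − 1/γ²) = 0.99951
Dilated lifetime: γτ₀ = 31.937 × 2.20 μs = 70.261 μs
d = βc·γτ₀ = 0.99951 × (2.998×10^8 m/s) × 7.0261×10^-5 s = 21.1 km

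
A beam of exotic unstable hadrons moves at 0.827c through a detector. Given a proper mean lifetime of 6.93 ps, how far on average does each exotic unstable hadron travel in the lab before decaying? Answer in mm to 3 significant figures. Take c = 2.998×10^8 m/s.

γ = 1/√(1 − 0.827²) = 1.7787
Dilated lifetime: Δt = γτ₀ = 1.7787 × 6.93 ps = 12.327 ps
d = vΔt = 0.827c × 12.327 ps = 2.4793×10^8 m/s × 1.2327×10^-11 s = 3.06 mm

d ≈ 3.06 mm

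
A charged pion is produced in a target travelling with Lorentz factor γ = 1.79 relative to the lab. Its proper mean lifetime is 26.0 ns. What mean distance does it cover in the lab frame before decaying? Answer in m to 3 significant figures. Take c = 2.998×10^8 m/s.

β = √(1 − 1/γ²) = √(1 − 1/1.79²) = 0.82940
Dilated lifetime: Δt = γτ₀ = 1.79 × 26.0 ns = 46.540 ns
d = vΔt = 0.82940c × 46.540 ns = 2.4865×10^8 m/s × 4.6540×10^-8 s = 11.6 m

d ≈ 11.6 m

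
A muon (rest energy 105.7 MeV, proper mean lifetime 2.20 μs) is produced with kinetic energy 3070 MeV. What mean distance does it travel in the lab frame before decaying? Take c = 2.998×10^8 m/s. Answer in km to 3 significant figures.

γ = 1 + K/(m₀c²) = 1 + 3070/105.7 = 30.044
β = √(1 − 1/γ²) = 0.99945
Dilated lifetime: γτ₀ = 30.044 × 2.20 μs = 66.098 μs
d = βc·γτ₀ = 0.99945 × (2.998×10^8 m/s) × 6.6098×10^-5 s = 19.8 km

d ≈ 19.8 km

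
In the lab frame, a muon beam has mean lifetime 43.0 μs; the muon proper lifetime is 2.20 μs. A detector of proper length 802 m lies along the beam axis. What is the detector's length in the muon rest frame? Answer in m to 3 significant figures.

Time dilation ⇒ γ = Δt/τ₀ = 43.0/2.20 = 19.545
Length contraction: L = L₀/γ = 802/19.545 = 41.0 m

L ≈ 41.0 m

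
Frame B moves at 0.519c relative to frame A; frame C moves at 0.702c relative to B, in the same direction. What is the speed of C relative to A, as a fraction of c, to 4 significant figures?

Compose boost 2: (0.702 + 0.519)/(1 + 0.702×0.519) = 1.221/1.36434 = 0.8949

u ≈ 0.8949c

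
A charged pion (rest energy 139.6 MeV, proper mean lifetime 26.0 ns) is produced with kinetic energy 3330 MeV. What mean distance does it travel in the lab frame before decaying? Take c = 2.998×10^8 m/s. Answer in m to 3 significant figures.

d ≈ 194 m

γ = 1 + K/(m₀c²) = 1 + 3330/139.6 = 24.854
β = √(1 − 1/γ²) = 0.99919
Dilated lifetime: γτ₀ = 24.854 × 26.0 ns = 646.20 ns
d = βc·γτ₀ = 0.99919 × (2.998×10^8 m/s) × 6.4620×10^-7 s = 194 m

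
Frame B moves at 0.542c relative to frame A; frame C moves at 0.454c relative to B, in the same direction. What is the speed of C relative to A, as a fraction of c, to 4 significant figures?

u ≈ 0.7993c

Compose boost 2: (0.454 + 0.542)/(1 + 0.454×0.542) = 0.9960/1.24607 = 0.7993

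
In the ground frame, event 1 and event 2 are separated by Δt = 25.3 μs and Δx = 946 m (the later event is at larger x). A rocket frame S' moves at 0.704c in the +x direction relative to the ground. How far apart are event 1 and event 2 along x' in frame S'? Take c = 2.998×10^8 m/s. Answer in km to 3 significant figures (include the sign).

γ = 1/√(1 − 0.704²) = 1.4081
Δx' = γ(Δx − vΔt) = 1.4081 × (946 m − 0.704×(2.998×10^8 m/s)×25.3×10^-6 s)
= 1.4081 × (-4393.8 m) = -6.19 km

Δx' ≈ -6.19 km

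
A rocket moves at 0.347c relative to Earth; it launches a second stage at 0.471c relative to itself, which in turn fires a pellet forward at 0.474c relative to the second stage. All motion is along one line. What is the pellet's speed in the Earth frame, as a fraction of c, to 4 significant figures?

Compose boost 2: (0.471 + 0.347)/(1 + 0.471×0.347) = 0.8180/1.16344 = 0.703089
Compose boost 3: (0.474 + 0.703089)/(1 + 0.474×0.703089) = 1.17709/1.33326 = 0.8829

u ≈ 0.8829c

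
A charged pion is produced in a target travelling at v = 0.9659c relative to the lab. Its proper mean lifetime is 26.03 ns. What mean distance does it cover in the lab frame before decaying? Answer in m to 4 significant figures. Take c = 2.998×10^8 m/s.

γ = 1/√(1 − 0.9659²) = 3.86227
Dilated lifetime: Δt = γτ₀ = 3.86227 × 26.03 ns = 100.535 ns
d = vΔt = 0.9659c × 100.535 ns = 2.89577×10^8 m/s × 1.00535×10^-7 s = 29.11 m

d ≈ 29.11 m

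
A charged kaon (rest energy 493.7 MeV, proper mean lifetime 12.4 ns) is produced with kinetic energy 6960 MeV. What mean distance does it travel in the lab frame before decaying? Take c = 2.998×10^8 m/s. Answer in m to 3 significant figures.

γ = 1 + K/(m₀c²) = 1 + 6960/493.7 = 15.098
β = √(1 − 1/γ²) = 0.99780
Dilated lifetime: γτ₀ = 15.098 × 12.4 ns = 187.21 ns
d = βc·γτ₀ = 0.99780 × (2.998×10^8 m/s) × 1.8721×10^-7 s = 56.0 m

d ≈ 56.0 m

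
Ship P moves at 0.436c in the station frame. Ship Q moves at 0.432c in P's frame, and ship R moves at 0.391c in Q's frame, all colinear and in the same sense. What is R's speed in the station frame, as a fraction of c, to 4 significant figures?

u ≈ 0.8723c

Compose boost 2: (0.432 + 0.436)/(1 + 0.432×0.436) = 0.8680/1.18835 = 0.730423
Compose boost 3: (0.391 + 0.730423)/(1 + 0.391×0.730423) = 1.12142/1.28560 = 0.8723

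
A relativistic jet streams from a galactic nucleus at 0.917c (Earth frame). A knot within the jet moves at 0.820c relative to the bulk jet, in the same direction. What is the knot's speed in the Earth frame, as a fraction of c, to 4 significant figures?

u ≈ 0.9915c

Relativistic velocity addition: u = (u' + v)/(1 + u'v/c²)
= (0.820 + 0.917)/(1 + 0.820×0.917) = 1.737/1.75194 = 0.9915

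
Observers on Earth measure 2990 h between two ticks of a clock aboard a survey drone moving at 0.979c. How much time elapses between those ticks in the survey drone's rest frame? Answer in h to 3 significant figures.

τ₀ ≈ 610 h

γ = 1/√(1 − 0.979²) = 4.9053
Proper time: τ₀ = Δt/γ = 2990/4.9053 = 610 h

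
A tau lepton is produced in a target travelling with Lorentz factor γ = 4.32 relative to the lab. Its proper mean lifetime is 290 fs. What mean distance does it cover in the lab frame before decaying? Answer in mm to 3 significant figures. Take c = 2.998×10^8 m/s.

d ≈ 0.365 mm

β = √(1 − 1/γ²) = √(1 − 1/4.32²) = 0.97284
Dilated lifetime: Δt = γτ₀ = 4.32 × 290 fs = 1252.8 fs
d = vΔt = 0.97284c × 1252.8 fs = 2.9166×10^8 m/s × 1.2528×10^-12 s = 0.365 mm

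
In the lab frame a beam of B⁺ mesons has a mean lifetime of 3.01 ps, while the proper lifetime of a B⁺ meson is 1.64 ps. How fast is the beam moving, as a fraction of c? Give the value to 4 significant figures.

β ≈ 0.8385

γ = Δt/τ₀ = 3.01/1.64 = 1.83537
β = √(1 − 1/γ²) = √(1 − 1/1.83537²) = 0.8385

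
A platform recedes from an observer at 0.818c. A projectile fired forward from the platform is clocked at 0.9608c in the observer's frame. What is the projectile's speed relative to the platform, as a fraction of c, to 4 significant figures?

u' ≈ 0.6671c

Inverse velocity addition: u' = (u − v)/(1 − uv/c²)
= (0.9608 − 0.818)/(1 − 0.9608×0.818) = 0.1428/0.214066 = 0.6671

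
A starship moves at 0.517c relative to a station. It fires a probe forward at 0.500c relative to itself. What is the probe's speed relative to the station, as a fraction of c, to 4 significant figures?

Relativistic velocity addition: u = (u' + v)/(1 + u'v/c²)
= (0.500 + 0.517)/(1 + 0.500×0.517) = 1.017/1.25850 = 0.8081

u ≈ 0.8081c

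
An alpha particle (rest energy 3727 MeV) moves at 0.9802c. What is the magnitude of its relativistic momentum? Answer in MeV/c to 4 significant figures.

p ≈ 18450 MeV/c

γ = 1/√(1 − 0.9802²) = 5.05025
p = γβm₀c = 5.05025 × 0.9802 × 3727 MeV/c = 18450 MeV/c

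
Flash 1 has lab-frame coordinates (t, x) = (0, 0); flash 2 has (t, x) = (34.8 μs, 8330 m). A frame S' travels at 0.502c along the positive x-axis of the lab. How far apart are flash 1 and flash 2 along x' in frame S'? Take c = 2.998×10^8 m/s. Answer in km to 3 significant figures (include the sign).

γ = 1/√(1 − 0.502²) = 1.1562
Δx' = γ(Δx − vΔt) = 1.1562 × (8330 m − 0.502×(2.998×10^8 m/s)×34.8×10^-6 s)
= 1.1562 × (3092.6 m) = 3.58 km

Δx' ≈ 3.58 km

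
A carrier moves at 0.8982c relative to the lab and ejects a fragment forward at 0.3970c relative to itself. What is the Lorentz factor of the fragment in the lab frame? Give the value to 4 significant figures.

u_lab = (0.3970 + 0.8982)/(1 + 0.3970×0.8982) = 1.2952/1.356585 = 0.9547501
γ = 1/√(1 − 0.9547501²) = 3.362

γ ≈ 3.362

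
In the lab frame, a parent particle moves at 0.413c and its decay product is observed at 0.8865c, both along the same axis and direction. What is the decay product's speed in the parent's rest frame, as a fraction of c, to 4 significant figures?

u' ≈ 0.7470c

Inverse velocity addition: u' = (u − v)/(1 − uv/c²)
= (0.8865 − 0.413)/(1 − 0.8865×0.413) = 0.4735/0.633876 = 0.7470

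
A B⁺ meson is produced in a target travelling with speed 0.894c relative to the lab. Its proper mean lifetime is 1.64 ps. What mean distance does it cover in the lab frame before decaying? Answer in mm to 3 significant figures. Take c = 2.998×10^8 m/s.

γ = 1/√(1 − 0.894²) = 2.2318
Dilated lifetime: Δt = γτ₀ = 2.2318 × 1.64 ps = 3.6602 ps
d = vΔt = 0.894c × 3.6602 ps = 2.6802×10^8 m/s × 3.6602×10^-12 s = 0.981 mm

d ≈ 0.981 mm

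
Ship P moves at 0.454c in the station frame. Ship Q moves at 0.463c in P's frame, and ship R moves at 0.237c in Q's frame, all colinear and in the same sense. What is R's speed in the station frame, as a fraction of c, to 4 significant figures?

u ≈ 0.8433c

Compose boost 2: (0.463 + 0.454)/(1 + 0.463×0.454) = 0.9170/1.21020 = 0.757725
Compose boost 3: (0.237 + 0.757725)/(1 + 0.237×0.757725) = 0.994725/1.17958 = 0.8433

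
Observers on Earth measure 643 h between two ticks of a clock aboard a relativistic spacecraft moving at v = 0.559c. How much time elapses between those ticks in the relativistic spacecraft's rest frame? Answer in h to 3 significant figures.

γ = 1/√(1 − 0.559²) = 1.2060
Proper time: τ₀ = Δt/γ = 643/1.2060 = 533 h

τ₀ ≈ 533 h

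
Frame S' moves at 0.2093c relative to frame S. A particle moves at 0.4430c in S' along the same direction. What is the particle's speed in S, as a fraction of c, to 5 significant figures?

Relativistic velocity addition: u = (u' + v)/(1 + u'v/c²)
= (0.4430 + 0.2093)/(1 + 0.4430×0.2093) = 0.65230/1.092720 = 0.59695

u ≈ 0.59695c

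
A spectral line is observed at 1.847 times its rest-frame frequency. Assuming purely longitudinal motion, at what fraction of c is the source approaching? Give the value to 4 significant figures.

f_obs/f_src = √((1+β)/(1−β)) = 1.847  ⇒  (1+β)/(1−β) = 3.41141
β = |1 − D²|/(1 + D²) = |1 − 3.41141|/(1 + 3.41141) = 0.5466

β ≈ 0.5466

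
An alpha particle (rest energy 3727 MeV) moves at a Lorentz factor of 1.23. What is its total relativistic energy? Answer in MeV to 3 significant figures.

E ≈ 4580 MeV

γ = 1.23 (given)
E = γm₀c² = 1.23 × 3727 MeV = 4580 MeV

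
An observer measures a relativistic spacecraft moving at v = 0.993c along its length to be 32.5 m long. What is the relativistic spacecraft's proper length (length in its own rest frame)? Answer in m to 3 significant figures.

γ = 1/√(1 − 0.993²) = 8.4664
L₀ = γL = 8.4664 × 32.5 = 275 m

L₀ ≈ 275 m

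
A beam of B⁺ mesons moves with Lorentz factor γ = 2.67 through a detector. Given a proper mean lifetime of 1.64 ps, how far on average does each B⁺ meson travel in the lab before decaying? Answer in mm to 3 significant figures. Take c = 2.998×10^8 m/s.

d ≈ 1.22 mm

β = √(1 − 1/γ²) = √(1 − 1/2.67²) = 0.92721
Dilated lifetime: Δt = γτ₀ = 2.67 × 1.64 ps = 4.3788 ps
d = vΔt = 0.92721c × 4.3788 ps = 2.7798×10^8 m/s × 4.3788×10^-12 s = 1.22 mm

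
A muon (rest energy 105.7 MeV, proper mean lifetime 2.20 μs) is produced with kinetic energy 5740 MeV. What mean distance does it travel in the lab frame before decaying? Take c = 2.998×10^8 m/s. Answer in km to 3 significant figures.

γ = 1 + K/(m₀c²) = 1 + 5740/105.7 = 55.305
β = √(1 − 1/γ²) = 0.99984
Dilated lifetime: γτ₀ = 55.305 × 2.20 μs = 121.67 μs
d = βc·γτ₀ = 0.99984 × (2.998×10^8 m/s) × 0.00012167 s = 36.5 km

d ≈ 36.5 km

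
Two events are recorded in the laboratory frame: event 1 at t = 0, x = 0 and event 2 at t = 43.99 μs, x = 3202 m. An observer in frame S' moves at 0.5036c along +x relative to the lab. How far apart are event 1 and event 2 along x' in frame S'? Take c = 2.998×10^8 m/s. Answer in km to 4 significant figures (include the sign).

Δx' ≈ -3.981 km

γ = 1/√(1 − 0.5036²) = 1.15749
Δx' = γ(Δx − vΔt) = 1.15749 × (3202 m − 0.5036×(2.998×10^8 m/s)×43.99×10^-6 s)
= 1.15749 × (-3439.58 m) = -3.981 km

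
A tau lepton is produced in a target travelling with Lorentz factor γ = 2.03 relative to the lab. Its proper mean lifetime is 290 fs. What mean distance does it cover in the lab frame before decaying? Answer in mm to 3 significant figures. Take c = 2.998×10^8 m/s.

d ≈ 0.154 mm

β = √(1 − 1/γ²) = √(1 − 1/2.03²) = 0.87025
Dilated lifetime: Δt = γτ₀ = 2.03 × 290 fs = 588.70 fs
d = vΔt = 0.87025c × 588.70 fs = 2.6090×10^8 m/s × 5.8870×10^-13 s = 0.154 mm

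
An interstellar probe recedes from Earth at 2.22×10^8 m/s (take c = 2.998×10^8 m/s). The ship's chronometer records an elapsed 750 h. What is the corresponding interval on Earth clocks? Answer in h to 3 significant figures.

Δt ≈ 1120 h

β = v/c = 2.22×10^8 / 2.998×10^8 = 0.74049
γ = 1/√(1 − 0.74049²) = 1.4880
Time dilation: Δt = γτ₀ = 1.4880 × 750 h = 1120 h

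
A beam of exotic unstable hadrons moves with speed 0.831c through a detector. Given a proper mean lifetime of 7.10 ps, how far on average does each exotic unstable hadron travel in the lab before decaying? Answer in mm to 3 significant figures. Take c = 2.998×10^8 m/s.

d ≈ 3.18 mm

γ = 1/√(1 − 0.831²) = 1.7977
Dilated lifetime: Δt = γτ₀ = 1.7977 × 7.10 ps = 12.764 ps
d = vΔt = 0.831c × 12.764 ps = 2.4913×10^8 m/s × 1.2764×10^-11 s = 3.18 mm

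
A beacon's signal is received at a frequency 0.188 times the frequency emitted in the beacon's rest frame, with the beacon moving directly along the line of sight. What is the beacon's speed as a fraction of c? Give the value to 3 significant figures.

β ≈ 0.932

f_obs/f_src = √((1−β)/(1+β)) = 0.188  ⇒  (1−β)/(1+β) = 0.035344
β = |1 − D²|/(1 + D²) = |1 − 0.035344|/(1 + 0.035344) = 0.932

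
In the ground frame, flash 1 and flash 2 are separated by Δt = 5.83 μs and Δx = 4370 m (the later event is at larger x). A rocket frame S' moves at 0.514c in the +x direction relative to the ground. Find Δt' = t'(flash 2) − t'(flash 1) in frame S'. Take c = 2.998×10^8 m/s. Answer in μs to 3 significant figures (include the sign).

γ = 1/√(1 − 0.514²) = 1.1658
Δt' = γ(Δt − vΔx/c²) = 1.1658 × (5.83 μs − 0.514×4370 m / (2.998×10^8 m/s))
= 1.1658 × (-1.6623 μs) = -1.94 μs

Δt' ≈ -1.94 μs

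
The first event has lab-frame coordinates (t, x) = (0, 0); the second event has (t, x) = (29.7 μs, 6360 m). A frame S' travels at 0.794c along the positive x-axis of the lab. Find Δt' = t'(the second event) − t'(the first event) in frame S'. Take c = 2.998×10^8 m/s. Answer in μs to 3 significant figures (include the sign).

Δt' ≈ 21.1 μs

γ = 1/√(1 − 0.794²) = 1.6450
Δt' = γ(Δt − vΔx/c²) = 1.6450 × (29.7 μs − 0.794×6360 m / (2.998×10^8 m/s))
= 1.6450 × (12.856 μs) = 21.1 μs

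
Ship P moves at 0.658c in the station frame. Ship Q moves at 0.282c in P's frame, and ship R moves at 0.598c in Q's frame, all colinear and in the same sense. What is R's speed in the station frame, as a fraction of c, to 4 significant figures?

u ≈ 0.9435c

Compose boost 2: (0.282 + 0.658)/(1 + 0.282×0.658) = 0.9400/1.18556 = 0.792877
Compose boost 3: (0.598 + 0.792877)/(1 + 0.598×0.792877) = 1.39088/1.47414 = 0.9435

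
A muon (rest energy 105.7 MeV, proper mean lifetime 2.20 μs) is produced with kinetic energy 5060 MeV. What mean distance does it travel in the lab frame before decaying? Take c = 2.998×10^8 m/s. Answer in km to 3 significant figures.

d ≈ 32.2 km

γ = 1 + K/(m₀c²) = 1 + 5060/105.7 = 48.871
β = √(1 − 1/γ²) = 0.99979
Dilated lifetime: γτ₀ = 48.871 × 2.20 μs = 107.52 μs
d = βc·γτ₀ = 0.99979 × (2.998×10^8 m/s) × 0.00010752 s = 32.2 km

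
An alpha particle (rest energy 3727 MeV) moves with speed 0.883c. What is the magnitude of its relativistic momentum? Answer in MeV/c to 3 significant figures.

γ = 1/√(1 − 0.883²) = 2.1305
p = γβm₀c = 2.1305 × 0.883 × 3727 MeV/c = 7010 MeV/c

p ≈ 7010 MeV/c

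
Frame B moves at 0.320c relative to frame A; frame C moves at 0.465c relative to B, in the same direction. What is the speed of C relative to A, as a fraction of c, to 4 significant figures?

Compose boost 2: (0.465 + 0.320)/(1 + 0.465×0.320) = 0.7850/1.14880 = 0.6833

u ≈ 0.6833c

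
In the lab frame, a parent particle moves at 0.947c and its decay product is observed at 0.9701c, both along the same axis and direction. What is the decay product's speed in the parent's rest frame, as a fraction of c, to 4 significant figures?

Inverse velocity addition: u' = (u − v)/(1 − uv/c²)
= (0.9701 − 0.947)/(1 − 0.9701×0.947) = 0.02310/0.0813153 = 0.2841

u' ≈ 0.2841c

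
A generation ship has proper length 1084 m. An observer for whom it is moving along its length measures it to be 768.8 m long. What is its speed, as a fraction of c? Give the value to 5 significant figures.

γ = L₀/L = 1084/768.8 = 1.409990
β = √(1 − 1/γ²) = 0.70498

β ≈ 0.70498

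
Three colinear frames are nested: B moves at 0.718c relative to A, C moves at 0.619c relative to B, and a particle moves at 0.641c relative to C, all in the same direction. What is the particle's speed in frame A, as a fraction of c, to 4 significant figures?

Compose boost 2: (0.619 + 0.718)/(1 + 0.619×0.718) = 1.337/1.44444 = 0.925617
Compose boost 3: (0.641 + 0.925617)/(1 + 0.641×0.925617) = 1.56662/1.59332 = 0.9832

u ≈ 0.9832c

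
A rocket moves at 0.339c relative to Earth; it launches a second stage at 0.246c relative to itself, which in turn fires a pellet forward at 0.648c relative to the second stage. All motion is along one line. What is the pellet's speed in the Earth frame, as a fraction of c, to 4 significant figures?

u ≈ 0.8800c

Compose boost 2: (0.246 + 0.339)/(1 + 0.246×0.339) = 0.5850/1.08339 = 0.539970
Compose boost 3: (0.648 + 0.539970)/(1 + 0.648×0.539970) = 1.18797/1.34990 = 0.8800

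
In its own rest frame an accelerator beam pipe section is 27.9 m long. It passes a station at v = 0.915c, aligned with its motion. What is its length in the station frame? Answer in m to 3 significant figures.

L ≈ 11.3 m

γ = 1/√(1 − 0.915²) = 2.4786
Length contraction: L = L₀/γ = 27.9/2.4786 = 11.3 m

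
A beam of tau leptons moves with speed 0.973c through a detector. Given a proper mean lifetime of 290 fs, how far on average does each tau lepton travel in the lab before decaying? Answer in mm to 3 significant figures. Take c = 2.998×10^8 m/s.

d ≈ 0.367 mm

γ = 1/√(1 − 0.973²) = 4.3327
Dilated lifetime: Δt = γτ₀ = 4.3327 × 290 fs = 1256.5 fs
d = vΔt = 0.973c × 1256.5 fs = 2.9171×10^8 m/s × 1.2565×10^-12 s = 0.367 mm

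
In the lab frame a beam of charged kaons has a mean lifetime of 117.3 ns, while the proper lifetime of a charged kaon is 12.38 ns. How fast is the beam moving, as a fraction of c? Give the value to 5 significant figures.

γ = Δt/τ₀ = 117.3/12.38 = 9.474960
β = √(1 − 1/γ²) = √(1 − 1/9.474960²) = 0.99441

β ≈ 0.99441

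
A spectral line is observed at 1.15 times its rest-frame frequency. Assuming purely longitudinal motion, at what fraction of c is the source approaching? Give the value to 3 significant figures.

β ≈ 0.139

f_obs/f_src = √((1+β)/(1−β)) = 1.15  ⇒  (1+β)/(1−β) = 1.3225
β = |1 − D²|/(1 + D²) = |1 − 1.3225|/(1 + 1.3225) = 0.139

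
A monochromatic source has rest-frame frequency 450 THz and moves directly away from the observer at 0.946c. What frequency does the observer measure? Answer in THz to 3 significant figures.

Relativistic Doppler: f_obs = f_src √((1−β)/(1+β))
= 450 × √(0.054000/1.9460) = 450 × 0.16658 = 75.0 THz

f_obs ≈ 75.0 THz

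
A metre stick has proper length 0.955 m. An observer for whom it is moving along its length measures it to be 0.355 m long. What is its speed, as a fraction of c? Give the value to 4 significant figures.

γ = L₀/L = 0.955/0.355 = 2.69014
β = √(1 − 1/γ²) = 0.9283

β ≈ 0.9283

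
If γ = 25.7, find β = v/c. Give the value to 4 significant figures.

β = √(1 − 1/γ²) = √(1 − 1/25.7²) = √(0.998486) = 0.9992

β ≈ 0.9992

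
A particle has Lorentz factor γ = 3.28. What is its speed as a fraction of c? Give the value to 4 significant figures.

β ≈ 0.9524

β = √(1 − 1/γ²) = √(1 − 1/3.28²) = √(0.907049) = 0.9524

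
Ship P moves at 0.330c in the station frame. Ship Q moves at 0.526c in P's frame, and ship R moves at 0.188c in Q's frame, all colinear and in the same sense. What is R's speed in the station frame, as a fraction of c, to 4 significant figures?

u ≈ 0.8068c

Compose boost 2: (0.526 + 0.330)/(1 + 0.526×0.330) = 0.8560/1.17358 = 0.729392
Compose boost 3: (0.188 + 0.729392)/(1 + 0.188×0.729392) = 0.917392/1.13713 = 0.8068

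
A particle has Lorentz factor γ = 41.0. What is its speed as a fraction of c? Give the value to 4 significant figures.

β ≈ 0.9997

β = √(1 − 1/γ²) = √(1 − 1/41.0²) = √(0.999405) = 0.9997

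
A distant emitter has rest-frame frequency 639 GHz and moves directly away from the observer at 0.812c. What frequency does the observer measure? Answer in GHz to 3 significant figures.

Relativistic Doppler: f_obs = f_src √((1−β)/(1+β))
= 639 × √(0.18800/1.8120) = 639 × 0.32211 = 206 GHz

f_obs ≈ 206 GHz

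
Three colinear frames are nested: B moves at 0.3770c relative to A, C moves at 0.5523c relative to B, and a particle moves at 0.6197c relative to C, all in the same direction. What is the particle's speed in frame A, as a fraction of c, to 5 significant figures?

Compose boost 2: (0.5523 + 0.3770)/(1 + 0.5523×0.3770) = 0.92930/1.208217 = 0.7691498
Compose boost 3: (0.6197 + 0.7691498)/(1 + 0.6197×0.7691498) = 1.388850/1.476642 = 0.94055

u ≈ 0.94055c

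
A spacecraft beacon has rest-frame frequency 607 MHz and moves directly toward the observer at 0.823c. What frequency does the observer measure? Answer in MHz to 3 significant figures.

f_obs ≈ 1950 MHz

Relativistic Doppler: f_obs = f_src √((1+β)/(1−β))
= 607 × √(1.8230/0.17700) = 607 × 3.2093 = 1950 MHz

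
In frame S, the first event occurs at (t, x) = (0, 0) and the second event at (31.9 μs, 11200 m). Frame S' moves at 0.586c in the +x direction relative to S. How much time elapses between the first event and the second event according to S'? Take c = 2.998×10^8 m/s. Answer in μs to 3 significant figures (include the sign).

Δt' ≈ 12.4 μs

γ = 1/√(1 − 0.586²) = 1.2341
Δt' = γ(Δt − vΔx/c²) = 1.2341 × (31.9 μs − 0.586×11200 m / (2.998×10^8 m/s))
= 1.2341 × (10.008 μs) = 12.4 μs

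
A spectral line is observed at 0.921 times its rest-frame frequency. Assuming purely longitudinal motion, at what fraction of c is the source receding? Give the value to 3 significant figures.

β ≈ 0.0821

f_obs/f_src = √((1−β)/(1+β)) = 0.921  ⇒  (1−β)/(1+β) = 0.84824
β = |1 − D²|/(1 + D²) = |1 − 0.84824|/(1 + 0.84824) = 0.0821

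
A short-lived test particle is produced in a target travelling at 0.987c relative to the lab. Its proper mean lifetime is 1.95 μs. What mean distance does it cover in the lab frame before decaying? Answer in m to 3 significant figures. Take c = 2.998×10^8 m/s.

d ≈ 3590 m

γ = 1/√(1 − 0.987²) = 6.2220
Dilated lifetime: Δt = γτ₀ = 6.2220 × 1.95 μs = 12.133 μs
d = vΔt = 0.987c × 12.133 μs = 2.9590×10^8 m/s × 1.2133×10^-5 s = 3590 m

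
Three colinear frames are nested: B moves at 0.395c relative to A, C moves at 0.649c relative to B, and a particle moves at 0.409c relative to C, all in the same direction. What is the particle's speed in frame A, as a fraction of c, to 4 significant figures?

Compose boost 2: (0.649 + 0.395)/(1 + 0.649×0.395) = 1.044/1.25636 = 0.830975
Compose boost 3: (0.409 + 0.830975)/(1 + 0.409×0.830975) = 1.23998/1.33987 = 0.9254

u ≈ 0.9254c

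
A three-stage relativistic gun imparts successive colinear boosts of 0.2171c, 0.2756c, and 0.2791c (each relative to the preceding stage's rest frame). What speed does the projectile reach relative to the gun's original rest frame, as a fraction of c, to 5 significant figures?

u ≈ 0.65854c

Compose boost 2: (0.2756 + 0.2171)/(1 + 0.2756×0.2171) = 0.49270/1.059833 = 0.4648847
Compose boost 3: (0.2791 + 0.4648847)/(1 + 0.2791×0.4648847) = 0.7439847/1.129749 = 0.65854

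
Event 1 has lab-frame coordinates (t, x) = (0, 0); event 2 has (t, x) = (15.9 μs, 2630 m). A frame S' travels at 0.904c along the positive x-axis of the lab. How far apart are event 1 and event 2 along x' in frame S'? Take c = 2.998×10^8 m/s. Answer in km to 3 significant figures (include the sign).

γ = 1/√(1 − 0.904²) = 2.3390
Δx' = γ(Δx − vΔt) = 2.3390 × (2630 m − 0.904×(2.998×10^8 m/s)×15.9×10^-6 s)
= 2.3390 × (-1679.2 m) = -3.93 km

Δx' ≈ -3.93 km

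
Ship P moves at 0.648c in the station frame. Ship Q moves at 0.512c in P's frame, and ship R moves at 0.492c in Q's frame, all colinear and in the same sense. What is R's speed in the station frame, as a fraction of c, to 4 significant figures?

u ≈ 0.9541c

Compose boost 2: (0.512 + 0.648)/(1 + 0.512×0.648) = 1.160/1.33178 = 0.871017
Compose boost 3: (0.492 + 0.871017)/(1 + 0.492×0.871017) = 1.36302/1.42854 = 0.9541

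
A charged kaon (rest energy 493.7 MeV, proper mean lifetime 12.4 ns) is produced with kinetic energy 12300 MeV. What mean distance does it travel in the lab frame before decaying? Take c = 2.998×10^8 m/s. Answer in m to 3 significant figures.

d ≈ 96.3 m

γ = 1 + K/(m₀c²) = 1 + 12300/493.7 = 25.914
β = √(1 − 1/γ²) = 0.99926
Dilated lifetime: γτ₀ = 25.914 × 12.4 ns = 321.33 ns
d = βc·γτ₀ = 0.99926 × (2.998×10^8 m/s) × 3.2133×10^-7 s = 96.3 m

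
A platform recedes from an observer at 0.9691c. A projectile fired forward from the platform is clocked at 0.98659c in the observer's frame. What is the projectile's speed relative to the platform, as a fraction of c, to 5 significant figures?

Inverse velocity addition: u' = (u − v)/(1 − uv/c²)
= (0.98659 − 0.9691)/(1 − 0.98659×0.9691) = 0.017490/0.04389563 = 0.39845

u' ≈ 0.39845c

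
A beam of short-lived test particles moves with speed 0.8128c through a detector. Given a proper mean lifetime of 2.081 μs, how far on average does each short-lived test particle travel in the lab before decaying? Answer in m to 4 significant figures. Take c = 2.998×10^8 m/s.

d ≈ 870.5 m

γ = 1/√(1 − 0.8128²) = 1.71661
Dilated lifetime: Δt = γτ₀ = 1.71661 × 2.081 μs = 3.57227 μs
d = vΔt = 0.8128c × 3.57227 μs = 2.43677×10^8 m/s × 3.57227×10^-6 s = 870.5 m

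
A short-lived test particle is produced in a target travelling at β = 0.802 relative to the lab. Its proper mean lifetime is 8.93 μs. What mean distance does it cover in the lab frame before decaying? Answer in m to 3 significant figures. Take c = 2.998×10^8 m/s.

d ≈ 3590 m

γ = 1/√(1 − 0.802²) = 1.6741
Dilated lifetime: Δt = γτ₀ = 1.6741 × 8.93 μs = 14.950 μs
d = vΔt = 0.802c × 14.950 μs = 2.4044×10^8 m/s × 1.4950×10^-5 s = 3590 m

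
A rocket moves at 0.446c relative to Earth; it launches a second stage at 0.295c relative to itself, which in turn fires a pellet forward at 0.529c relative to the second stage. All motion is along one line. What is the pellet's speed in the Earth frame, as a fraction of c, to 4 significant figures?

u ≈ 0.8793c

Compose boost 2: (0.295 + 0.446)/(1 + 0.295×0.446) = 0.7410/1.13157 = 0.654842
Compose boost 3: (0.529 + 0.654842)/(1 + 0.529×0.654842) = 1.18384/1.34641 = 0.8793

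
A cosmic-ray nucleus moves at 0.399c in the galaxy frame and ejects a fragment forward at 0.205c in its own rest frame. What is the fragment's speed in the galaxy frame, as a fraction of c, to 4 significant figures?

u ≈ 0.5583c

Compose boost 2: (0.205 + 0.399)/(1 + 0.205×0.399) = 0.6040/1.08180 = 0.5583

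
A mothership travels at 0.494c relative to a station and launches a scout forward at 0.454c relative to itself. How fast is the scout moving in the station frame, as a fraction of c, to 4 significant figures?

u ≈ 0.7743c

Compose boost 2: (0.454 + 0.494)/(1 + 0.454×0.494) = 0.9480/1.22428 = 0.7743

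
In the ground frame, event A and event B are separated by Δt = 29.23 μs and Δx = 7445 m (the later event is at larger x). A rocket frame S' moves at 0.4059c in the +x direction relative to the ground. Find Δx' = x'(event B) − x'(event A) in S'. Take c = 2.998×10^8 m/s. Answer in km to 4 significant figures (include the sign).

γ = 1/√(1 − 0.4059²) = 1.09419
Δx' = γ(Δx − vΔt) = 1.09419 × (7445 m − 0.4059×(2.998×10^8 m/s)×29.23×10^-6 s)
= 1.09419 × (3888.04 m) = 4.254 km

Δx' ≈ 4.254 km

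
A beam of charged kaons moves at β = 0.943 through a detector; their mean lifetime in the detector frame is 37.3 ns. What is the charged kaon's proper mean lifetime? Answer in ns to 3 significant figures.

γ = 1/√(1 − 0.943²) = 3.0049
Proper time: τ₀ = Δt/γ = 37.3/3.0049 = 12.4 ns

τ₀ ≈ 12.4 ns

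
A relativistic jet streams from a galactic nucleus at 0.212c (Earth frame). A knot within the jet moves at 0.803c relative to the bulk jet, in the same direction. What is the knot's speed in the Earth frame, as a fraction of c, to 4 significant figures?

Relativistic velocity addition: u = (u' + v)/(1 + u'v/c²)
= (0.803 + 0.212)/(1 + 0.803×0.212) = 1.015/1.17024 = 0.8673

u ≈ 0.8673c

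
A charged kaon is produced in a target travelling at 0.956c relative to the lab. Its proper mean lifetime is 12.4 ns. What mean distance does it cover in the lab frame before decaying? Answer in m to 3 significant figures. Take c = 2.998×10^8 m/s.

γ = 1/√(1 − 0.956²) = 3.4087
Dilated lifetime: Δt = γτ₀ = 3.4087 × 12.4 ns = 42.268 ns
d = vΔt = 0.956c × 42.268 ns = 2.8661×10^8 m/s × 4.2268×10^-8 s = 12.1 m

d ≈ 12.1 m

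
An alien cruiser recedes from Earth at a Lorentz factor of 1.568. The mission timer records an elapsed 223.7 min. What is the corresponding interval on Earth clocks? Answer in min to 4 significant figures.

Δt ≈ 350.8 min

γ = 1.568 (given)
Time dilation: Δt = γτ₀ = 1.568 × 223.7 min = 350.8 min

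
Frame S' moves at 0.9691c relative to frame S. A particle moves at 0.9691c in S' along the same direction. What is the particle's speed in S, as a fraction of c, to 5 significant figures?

u ≈ 0.99951c

Relativistic velocity addition: u = (u' + v)/(1 + u'v/c²)
= (0.9691 + 0.9691)/(1 + 0.9691×0.9691) = 1.9382/1.939155 = 0.99951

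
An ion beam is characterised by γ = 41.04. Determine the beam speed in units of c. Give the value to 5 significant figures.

β ≈ 0.99970

β = √(1 − 1/γ²) = √(1 − 1/41.04²) = √(0.9994063) = 0.99970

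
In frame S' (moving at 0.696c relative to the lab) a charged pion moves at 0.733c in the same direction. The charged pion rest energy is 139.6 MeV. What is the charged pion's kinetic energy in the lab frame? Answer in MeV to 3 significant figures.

K ≈ 292 MeV

u_lab = (0.733 + 0.696)/(1 + 0.733×0.696) = 0.946252
γ = 1/√(1 − 0.946252²) = 3.0919
K = (γ − 1)m₀c² = (3.0919 − 1) × 139.6 = 2.0919 × 139.6 = 292 MeV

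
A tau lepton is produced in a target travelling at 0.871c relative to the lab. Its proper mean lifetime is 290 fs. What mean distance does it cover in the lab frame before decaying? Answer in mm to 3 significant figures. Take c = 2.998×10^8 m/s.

d ≈ 0.154 mm

γ = 1/√(1 − 0.871²) = 2.0355
Dilated lifetime: Δt = γτ₀ = 2.0355 × 290 fs = 590.29 fs
d = vΔt = 0.871c × 590.29 fs = 2.6113×10^8 m/s × 5.9029×10^-13 s = 0.154 mm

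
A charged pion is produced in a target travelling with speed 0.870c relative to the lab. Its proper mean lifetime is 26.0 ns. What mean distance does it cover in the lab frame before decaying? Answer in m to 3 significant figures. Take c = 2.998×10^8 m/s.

d ≈ 13.8 m

γ = 1/√(1 − 0.870²) = 2.0282
Dilated lifetime: Δt = γτ₀ = 2.0282 × 26.0 ns = 52.733 ns
d = vΔt = 0.870c × 52.733 ns = 2.6083×10^8 m/s × 5.2733×10^-8 s = 13.8 m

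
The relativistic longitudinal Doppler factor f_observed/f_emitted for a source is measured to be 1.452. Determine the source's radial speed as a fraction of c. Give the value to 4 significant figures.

f_obs/f_src = √((1+β)/(1−β)) = 1.452  ⇒  (1+β)/(1−β) = 2.10830
β = |1 − D²|/(1 + D²) = |1 − 2.10830|/(1 + 2.10830) = 0.3566

β ≈ 0.3566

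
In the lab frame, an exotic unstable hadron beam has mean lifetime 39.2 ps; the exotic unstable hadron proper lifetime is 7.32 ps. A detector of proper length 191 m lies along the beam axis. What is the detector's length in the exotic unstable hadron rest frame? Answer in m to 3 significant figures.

L ≈ 35.7 m

Time dilation ⇒ γ = Δt/τ₀ = 39.2/7.32 = 5.3552
Length contraction: L = L₀/γ = 191/5.3552 = 35.7 m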